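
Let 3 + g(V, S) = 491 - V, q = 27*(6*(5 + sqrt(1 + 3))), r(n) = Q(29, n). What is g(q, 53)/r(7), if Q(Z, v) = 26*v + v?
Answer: -646/189 ≈ -3.4180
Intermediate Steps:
Q(Z, v) = 27*v
r(n) = 27*n
q = 1134 (q = 27*(6*(5 + sqrt(4))) = 27*(6*(5 + 2)) = 27*(6*7) = 27*42 = 1134)
g(V, S) = 488 - V (g(V, S) = -3 + (491 - V) = 488 - V)
g(q, 53)/r(7) = (488 - 1*1134)/((27*7)) = (488 - 1134)/189 = -646*1/189 = -646/189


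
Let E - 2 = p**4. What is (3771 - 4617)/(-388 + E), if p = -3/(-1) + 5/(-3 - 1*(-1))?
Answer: 13536/6175 ≈ 2.1921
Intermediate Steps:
p = 1/2 (p = -3*(-1) + 5/(-3 + 1) = 3 + 5/(-2) = 3 + 5*(-1/2) = 3 - 5/2 = 1/2 ≈ 0.50000)
E = 33/16 (E = 2 + (1/2)**4 = 2 + 1/16 = 33/16 ≈ 2.0625)
(3771 - 4617)/(-388 + E) = (3771 - 4617)/(-388 + 33/16) = -846/(-6175/16) = -846*(-16/6175) = 13536/6175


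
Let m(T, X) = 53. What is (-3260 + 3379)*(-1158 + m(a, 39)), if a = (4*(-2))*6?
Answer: -131495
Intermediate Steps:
a = -48 (a = -8*6 = -48)
(-3260 + 3379)*(-1158 + m(a, 39)) = (-3260 + 3379)*(-1158 + 53) = 119*(-1105) = -131495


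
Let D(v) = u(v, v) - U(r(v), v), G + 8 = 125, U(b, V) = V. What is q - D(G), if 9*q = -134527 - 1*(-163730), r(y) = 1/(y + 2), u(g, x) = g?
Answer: 29203/9 ≈ 3244.8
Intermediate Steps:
r(y) = 1/(2 + y)
q = 29203/9 (q = (-134527 - 1*(-163730))/9 = (-134527 + 163730)/9 = (1/9)*29203 = 29203/9 ≈ 3244.8)
G = 117 (G = -8 + 125 = 117)
D(v) = 0 (D(v) = v - v = 0)
q - D(G) = 29203/9 - 1*0 = 29203/9 + 0 = 29203/9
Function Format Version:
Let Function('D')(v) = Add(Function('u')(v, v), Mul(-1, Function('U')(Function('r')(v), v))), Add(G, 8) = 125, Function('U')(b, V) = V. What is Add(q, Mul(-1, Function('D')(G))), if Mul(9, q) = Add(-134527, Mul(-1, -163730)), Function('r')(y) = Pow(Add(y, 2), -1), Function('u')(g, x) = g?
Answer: Rational(29203, 9) ≈ 3244.8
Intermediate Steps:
Function('r')(y) = Pow(Add(2, y), -1)
q = Rational(29203, 9) (q = Mul(Rational(1, 9), Add(-134527, Mul(-1, -163730))) = Mul(Rational(1, 9), Add(-134527, 163730)) = Mul(Rational(1, 9), 29203) = Rational(29203, 9) ≈ 3244.8)
G = 117 (G = Add(-8, 125) = 117)
Function('D')(v) = 0 (Function('D')(v) = Add(v, Mul(-1, v)) = 0)
Add(q, Mul(-1, Function('D')(G))) = Add(Rational(29203, 9), Mul(-1, 0)) = Add(Rational(29203, 9), 0) = Rational(29203, 9)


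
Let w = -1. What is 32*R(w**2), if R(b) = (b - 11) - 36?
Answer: -1472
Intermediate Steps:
R(b) = -47 + b (R(b) = (-11 + b) - 36 = -47 + b)
32*R(w**2) = 32*(-47 + (-1)**2) = 32*(-47 + 1) = 32*(-46) = -1472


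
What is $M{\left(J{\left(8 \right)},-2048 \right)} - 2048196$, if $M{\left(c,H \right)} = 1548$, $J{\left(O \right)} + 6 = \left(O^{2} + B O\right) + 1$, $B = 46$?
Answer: $-2046648$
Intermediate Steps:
$J{\left(O \right)} = -5 + O^{2} + 46 O$ ($J{\left(O \right)} = -6 + \left(\left(O^{2} + 46 O\right) + 1\right) = -6 + \left(1 + O^{2} + 46 O\right) = -5 + O^{2} + 46 O$)
$M{\left(J{\left(8 \right)},-2048 \right)} - 2048196 = 1548 - 2048196 = -2046648$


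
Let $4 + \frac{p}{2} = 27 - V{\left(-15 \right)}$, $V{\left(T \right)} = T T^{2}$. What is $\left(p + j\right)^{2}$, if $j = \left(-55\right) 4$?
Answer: $43243776$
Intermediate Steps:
$V{\left(T \right)} = T^{3}$
$j = -220$
$p = 6796$ ($p = -8 + 2 \left(27 - \left(-15\right)^{3}\right) = -8 + 2 \left(27 - -3375\right) = -8 + 2 \left(27 + 3375\right) = -8 + 2 \cdot 3402 = -8 + 6804 = 6796$)
$\left(p + j\right)^{2} = \left(6796 - 220\right)^{2} = 6576^{2} = 43243776$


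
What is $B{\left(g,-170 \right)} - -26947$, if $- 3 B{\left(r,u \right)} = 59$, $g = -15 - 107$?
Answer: $\frac{80782}{3} \approx 26927.0$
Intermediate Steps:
$g = -122$
$B{\left(r,u \right)} = - \frac{59}{3}$ ($B{\left(r,u \right)} = \left(- \frac{1}{3}\right) 59 = - \frac{59}{3}$)
$B{\left(g,-170 \right)} - -26947 = - \frac{59}{3} - -26947 = - \frac{59}{3} + 26947 = \frac{80782}{3}$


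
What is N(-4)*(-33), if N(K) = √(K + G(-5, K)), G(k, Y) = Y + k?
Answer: -33*I*√13 ≈ -118.98*I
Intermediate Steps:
N(K) = √(-5 + 2*K) (N(K) = √(K + (K - 5)) = √(K + (-5 + K)) = √(-5 + 2*K))
N(-4)*(-33) = √(-5 + 2*(-4))*(-33) = √(-5 - 8)*(-33) = √(-13)*(-33) = (I*√13)*(-33) = -33*I*√13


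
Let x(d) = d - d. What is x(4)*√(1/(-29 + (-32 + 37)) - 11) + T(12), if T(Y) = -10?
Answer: -10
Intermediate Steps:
x(d) = 0
x(4)*√(1/(-29 + (-32 + 37)) - 11) + T(12) = 0*√(1/(-29 + (-32 + 37)) - 11) - 10 = 0*√(1/(-29 + 5) - 11) - 10 = 0*√(1/(-24) - 11) - 10 = 0*√(-1/24 - 11) - 10 = 0*√(-265/24) - 10 = 0*(I*√1590/12) - 10 = 0 - 10 = -10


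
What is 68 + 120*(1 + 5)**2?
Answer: 4388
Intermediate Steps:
68 + 120*(1 + 5)**2 = 68 + 120*6**2 = 68 + 120*36 = 68 + 4320 = 4388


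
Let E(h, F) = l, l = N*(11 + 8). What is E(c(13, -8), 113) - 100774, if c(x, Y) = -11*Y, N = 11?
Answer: -100565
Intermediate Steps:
l = 209 (l = 11*(11 + 8) = 11*19 = 209)
E(h, F) = 209
E(c(13, -8), 113) - 100774 = 209 - 100774 = -100565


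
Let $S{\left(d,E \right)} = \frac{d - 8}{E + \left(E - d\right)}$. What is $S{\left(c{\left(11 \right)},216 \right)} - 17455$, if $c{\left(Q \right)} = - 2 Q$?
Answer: $- \frac{3962300}{227} \approx -17455.0$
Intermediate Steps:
$S{\left(d,E \right)} = \frac{-8 + d}{- d + 2 E}$
$S{\left(c{\left(11 \right)},216 \right)} - 17455 = \frac{-8 - 22}{- \left(-2\right) 11 + 2 \cdot 216} - 17455 = \frac{-8 - 22}{\left(-1\right) \left(-22\right) + 432} - 17455 = \frac{1}{22 + 432} \left(-30\right) - 17455 = \frac{1}{454} \left(-30\right) - 17455 = - \frac{15}{227} - 17455 = - \frac{3962300}{227}$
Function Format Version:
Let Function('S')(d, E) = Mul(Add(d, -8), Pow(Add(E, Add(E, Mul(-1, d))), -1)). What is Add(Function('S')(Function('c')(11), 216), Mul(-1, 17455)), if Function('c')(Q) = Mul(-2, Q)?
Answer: Rational(-3962300, 227) ≈ -17455.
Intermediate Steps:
Function('S')(d, E) = Mul(Pow(Add(Mul(-1, d), Mul(2, E)), -1), Add(-8, d)) (Function('S')(d, E) = Mul(Add(-8, d), Pow(Add(Mul(-1, d), Mul(2, E)), -1)) = Mul(Pow(Add(Mul(-1, d), Mul(2, E)), -1), Add(-8, d)))
Add(Function('S')(Function('c')(11), 216), Mul(-1, 17455)) = Add(Mul(Pow(Add(Mul(-1, Mul(-2, 11)), Mul(2, 216)), -1), Add(-8, Mul(-2, 11))), Mul(-1, 17455)) = Add(Mul(Pow(Add(Mul(-1, -22), 432), -1), Add(-8, -22)), -17455) = Add(Mul(Pow(Add(22, 432), -1), -30), -17455) = Add(Mul(Pow(454, -1), -30), -17455) = Add(Mul(Rational(1, 454), -30), -17455) = Add(Rational(-15, 227), -17455) = Rational(-3962300, 227)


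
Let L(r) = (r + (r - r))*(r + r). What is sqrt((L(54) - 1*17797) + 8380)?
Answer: I*sqrt(3585) ≈ 59.875*I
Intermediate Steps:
L(r) = 2*r**2 (L(r) = (r + 0)*(2*r) = r*(2*r) = 2*r**2)
sqrt((L(54) - 1*17797) + 8380) = sqrt((2*54**2 - 1*17797) + 8380) = sqrt((2*2916 - 17797) + 8380) = sqrt((5832 - 17797) + 8380) = sqrt(-11965 + 8380) = sqrt(-3585) = I*sqrt(3585)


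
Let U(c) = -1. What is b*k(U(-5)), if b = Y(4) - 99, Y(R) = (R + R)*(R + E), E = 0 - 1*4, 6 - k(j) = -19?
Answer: -2475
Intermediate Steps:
k(j) = 25 (k(j) = 6 - 1*(-19) = 6 + 19 = 25)
E = -4 (E = 0 - 4 = -4)
Y(R) = 2*R*(-4 + R) (Y(R) = (R + R)*(R - 4) = (2*R)*(-4 + R) = 2*R*(-4 + R))
b = -99 (b = 2*4*(-4 + 4) - 99 = 2*4*0 - 99 = 0 - 99 = -99)
b*k(U(-5)) = -99*25 = -2475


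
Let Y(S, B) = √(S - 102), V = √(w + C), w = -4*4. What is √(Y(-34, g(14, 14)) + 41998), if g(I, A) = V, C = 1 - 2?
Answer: √(41998 + 2*I*√34) ≈ 204.93 + 0.028*I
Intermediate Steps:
C = -1
w = -16
V = I*√17 (V = √(-16 - 1) = √(-17) = I*√17 ≈ 4.1231*I)
g(I, A) = I*√17
Y(S, B) = √(-102 + S)
√(Y(-34, g(14, 14)) + 41998) = √(√(-102 - 34) + 41998) = √(√(-136) + 41998) = √(2*I*√34 + 41998) = √(41998 + 2*I*√34)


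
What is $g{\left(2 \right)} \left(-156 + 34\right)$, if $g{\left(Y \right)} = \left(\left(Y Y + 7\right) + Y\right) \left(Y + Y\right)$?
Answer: $-6344$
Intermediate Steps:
$g{\left(Y \right)} = 2 Y \left(7 + Y + Y^{2}\right)$ ($g{\left(Y \right)} = \left(\left(Y^{2} + 7\right) + Y\right) 2 Y = \left(\left(7 + Y^{2}\right) + Y\right) 2 Y = \left(7 + Y + Y^{2}\right) 2 Y = 2 Y \left(7 + Y + Y^{2}\right)$)
$g{\left(2 \right)} \left(-156 + 34\right) = 2 \cdot 2 \left(7 + 2 + 2^{2}\right) \left(-156 + 34\right) = 2 \cdot 2 \left(7 + 2 + 4\right) \left(-122\right) = 2 \cdot 2 \cdot 13 \left(-122\right) = 52 \left(-122\right) = -6344$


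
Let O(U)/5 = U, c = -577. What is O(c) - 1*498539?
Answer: -501424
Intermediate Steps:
O(U) = 5*U
O(c) - 1*498539 = 5*(-577) - 1*498539 = -2885 - 498539 = -501424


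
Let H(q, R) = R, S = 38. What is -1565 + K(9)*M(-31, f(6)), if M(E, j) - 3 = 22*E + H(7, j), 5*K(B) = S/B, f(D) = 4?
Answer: -2135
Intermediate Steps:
K(B) = 38/(5*B) (K(B) = (38/B)/5 = 38/(5*B))
M(E, j) = 3 + j + 22*E (M(E, j) = 3 + (22*E + j) = 3 + (j + 22*E) = 3 + j + 22*E)
-1565 + K(9)*M(-31, f(6)) = -1565 + ((38/5)/9)*(3 + 4 + 22*(-31)) = -1565 + ((38/5)*(1/9))*(3 + 4 - 682) = -1565 + (38/45)*(-675) = -1565 - 570 = -2135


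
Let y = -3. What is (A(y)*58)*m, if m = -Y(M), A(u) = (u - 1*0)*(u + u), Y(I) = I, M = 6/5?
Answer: -6264/5 ≈ -1252.8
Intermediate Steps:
M = 6/5 (M = 6*(⅕) = 6/5 ≈ 1.2000)
A(u) = 2*u² (A(u) = (u + 0)*(2*u) = u*(2*u) = 2*u²)
m = -6/5 (m = -1*6/5 = -6/5 ≈ -1.2000)
(A(y)*58)*m = ((2*(-3)²)*58)*(-6/5) = ((2*9)*58)*(-6/5) = (18*58)*(-6/5) = 1044*(-6/5) = -6264/5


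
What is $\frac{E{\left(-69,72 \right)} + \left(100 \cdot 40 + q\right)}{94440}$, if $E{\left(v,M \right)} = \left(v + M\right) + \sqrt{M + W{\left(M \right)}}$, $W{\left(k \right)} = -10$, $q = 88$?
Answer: $\frac{4091}{94440} + \frac{\sqrt{62}}{94440} \approx 0.043402$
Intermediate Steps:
$E{\left(v,M \right)} = M + v + \sqrt{-10 + M}$ ($E{\left(v,M \right)} = \left(v + M\right) + \sqrt{M - 10} = \left(M + v\right) + \sqrt{-10 + M} = M + v + \sqrt{-10 + M}$)
$\frac{E{\left(-69,72 \right)} + \left(100 \cdot 40 + q\right)}{94440} = \frac{\left(72 - 69 + \sqrt{-10 + 72}\right) + \left(100 \cdot 40 + 88\right)}{94440} = \left(\left(72 - 69 + \sqrt{62}\right) + \left(4000 + 88\right)\right) \frac{1}{94440} = \left(\left(3 + \sqrt{62}\right) + 4088\right) \frac{1}{94440} = \left(4091 + \sqrt{62}\right) \frac{1}{94440} = \frac{4091}{94440} + \frac{\sqrt{62}}{94440}$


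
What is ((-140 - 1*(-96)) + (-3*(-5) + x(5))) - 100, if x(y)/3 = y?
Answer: -114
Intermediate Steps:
x(y) = 3*y
((-140 - 1*(-96)) + (-3*(-5) + x(5))) - 100 = ((-140 - 1*(-96)) + (-3*(-5) + 3*5)) - 100 = ((-140 + 96) + (15 + 15)) - 100 = (-44 + 30) - 100 = -14 - 100 = -114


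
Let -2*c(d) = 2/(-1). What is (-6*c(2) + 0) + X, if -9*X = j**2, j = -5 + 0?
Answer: -79/9 ≈ -8.7778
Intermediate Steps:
j = -5
c(d) = 1 (c(d) = -1/(-1) = -(-1) = -1/2*(-2) = 1)
X = -25/9 (X = -1/9*(-5)**2 = -1/9*25 = -25/9 ≈ -2.7778)
(-6*c(2) + 0) + X = (-6*1 + 0) - 25/9 = (-6 + 0) - 25/9 = -6 - 25/9 = -79/9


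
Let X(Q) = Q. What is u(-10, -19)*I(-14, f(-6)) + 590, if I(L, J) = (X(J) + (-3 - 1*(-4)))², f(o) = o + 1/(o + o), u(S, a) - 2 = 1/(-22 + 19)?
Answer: 273485/432 ≈ 633.07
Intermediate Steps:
u(S, a) = 5/3 (u(S, a) = 2 + 1/(-22 + 19) = 2 + 1/(-3) = 2 - ⅓ = 5/3)
f(o) = o + 1/(2*o)
I(L, J) = (1 + J)² (I(L, J) = (J + (-3 - 1*(-4)))² = (J + (-3 + 4))² = (J + 1)² = (1 + J)²)
u(-10, -19)*I(-14, f(-6)) + 590 = 5*(1 + (-6 + (½)/(-6)))²/3 + 590 = 5*(1 + (-6 + (½)*(-⅙)))²/3 + 590 = 5*(1 + (-6 - 1/12))²/3 + 590 = 5*(1 - 73/12)²/3 + 590 = 5*(-61/12)²/3 + 590 = (5/3)*(3721/144) + 590 = 18605/432 + 590 = 273485/432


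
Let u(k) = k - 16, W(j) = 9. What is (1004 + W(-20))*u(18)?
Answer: 2026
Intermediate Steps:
u(k) = -16 + k
(1004 + W(-20))*u(18) = (1004 + 9)*(-16 + 18) = 1013*2 = 2026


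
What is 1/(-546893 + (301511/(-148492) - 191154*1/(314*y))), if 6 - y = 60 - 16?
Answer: -442951636/242240952264319 ≈ -1.8286e-6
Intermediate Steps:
y = -38 (y = 6 - (60 - 16) = 6 - 1*44 = 6 - 44 = -38)
1/(-546893 + (301511/(-148492) - 191154*1/(314*y))) = 1/(-546893 + (301511/(-148492) - 191154/(314*(-38)))) = 1/(-546893 + (301511*(-1/148492) - 191154/(-11932))) = 1/(-546893 + (-301511/148492 - 191154*(-1/11932))) = 1/(-546893 + (-301511/148492 + 95577/5966)) = 1/(-546893 + 6196802629/442951636) = 1/(-242240952264319/442951636) = -442951636/242240952264319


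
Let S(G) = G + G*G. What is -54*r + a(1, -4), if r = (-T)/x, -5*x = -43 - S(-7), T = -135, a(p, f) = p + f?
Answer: -7341/17 ≈ -431.82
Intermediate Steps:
a(p, f) = f + p
S(G) = G + G**2
x = 17 (x = -(-43 - (-7)*(1 - 7))/5 = -(-43 - (-7)*(-6))/5 = -(-43 - 1*42)/5 = -(-43 - 42)/5 = -1/5*(-85) = 17)
r = 135/17 (r = -1*(-135)/17 = 135*(1/17) = 135/17 ≈ 7.9412)
-54*r + a(1, -4) = -54*135/17 + (-4 + 1) = -7290/17 - 3 = -7341/17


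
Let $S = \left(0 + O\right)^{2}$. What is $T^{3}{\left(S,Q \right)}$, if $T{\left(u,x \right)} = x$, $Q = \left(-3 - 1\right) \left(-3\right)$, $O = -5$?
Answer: $1728$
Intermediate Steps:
$Q = 12$ ($Q = \left(-4\right) \left(-3\right) = 12$)
$S = 25$ ($S = \left(0 - 5\right)^{2} = \left(-5\right)^{2} = 25$)
$T^{3}{\left(S,Q \right)} = 12^{3} = 1728$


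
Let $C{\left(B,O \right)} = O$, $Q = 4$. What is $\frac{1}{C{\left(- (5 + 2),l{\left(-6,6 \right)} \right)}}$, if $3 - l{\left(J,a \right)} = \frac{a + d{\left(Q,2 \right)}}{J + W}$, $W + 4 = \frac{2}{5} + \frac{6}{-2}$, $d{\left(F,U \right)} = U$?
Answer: $\frac{63}{229} \approx 0.27511$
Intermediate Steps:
$W = - \frac{33}{5}$ ($W = -4 + \left(\frac{2}{5} + \frac{6}{-2}\right) = -4 + \left(2 \cdot \frac{1}{5} + 6 \left(- \frac{1}{2}\right)\right) = -4 + \left(\frac{2}{5} - 3\right) = -4 - \frac{13}{5} = - \frac{33}{5} \approx -6.6$)
$l{\left(J,a \right)} = 3 - \frac{2 + a}{- \frac{33}{5} + J}$ ($l{\left(J,a \right)} = 3 - \frac{a + 2}{J - \frac{33}{5}} = 3 - \frac{2 + a}{- \frac{33}{5} + J}$)
$\frac{1}{C{\left(- (5 + 2),l{\left(-6,6 \right)} \right)}} = \frac{1}{\frac{1}{-33 + 5 \left(-6\right)} \left(-109 - 30 + 15 \left(-6\right)\right)} = \frac{1}{\frac{1}{-33 - 30} \left(-109 - 30 - 90\right)} = \frac{1}{\frac{1}{-63} \left(-229\right)} = \frac{1}{\left(- \frac{1}{63}\right) \left(-229\right)} = \frac{1}{\frac{229}{63}} = \frac{63}{229}$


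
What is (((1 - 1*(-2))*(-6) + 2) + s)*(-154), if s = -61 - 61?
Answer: 21252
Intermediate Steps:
s = -122
(((1 - 1*(-2))*(-6) + 2) + s)*(-154) = (((1 - 1*(-2))*(-6) + 2) - 122)*(-154) = (((1 + 2)*(-6) + 2) - 122)*(-154) = ((3*(-6) + 2) - 122)*(-154) = ((-18 + 2) - 122)*(-154) = (-16 - 122)*(-154) = -138*(-154) = 21252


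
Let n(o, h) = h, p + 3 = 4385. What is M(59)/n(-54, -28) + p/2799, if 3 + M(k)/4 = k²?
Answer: -9704248/19593 ≈ -495.29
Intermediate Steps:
p = 4382 (p = -3 + 4385 = 4382)
M(k) = -12 + 4*k²
M(59)/n(-54, -28) + p/2799 = (-12 + 4*59²)/(-28) + 4382/2799 = (-12 + 4*3481)*(-1/28) + 4382*(1/2799) = (-12 + 13924)*(-1/28) + 4382/2799 = 13912*(-1/28) + 4382/2799 = -3478/7 + 4382/2799 = -9704248/19593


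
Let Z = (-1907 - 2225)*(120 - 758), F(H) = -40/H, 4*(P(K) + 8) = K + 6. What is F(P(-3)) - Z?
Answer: -76450104/29 ≈ -2.6362e+6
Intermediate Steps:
P(K) = -13/2 + K/4 (P(K) = -8 + (K + 6)/4 = -8 + (6 + K)/4 = -8 + (3/2 + K/4) = -13/2 + K/4)
Z = 2636216 (Z = -4132*(-638) = 2636216)
F(P(-3)) - Z = -40/(-13/2 + (¼)*(-3)) - 1*2636216 = -40/(-13/2 - ¾) - 2636216 = -40/(-29/4) - 2636216 = -40*(-4/29) - 2636216 = 160/29 - 2636216 = -76450104/29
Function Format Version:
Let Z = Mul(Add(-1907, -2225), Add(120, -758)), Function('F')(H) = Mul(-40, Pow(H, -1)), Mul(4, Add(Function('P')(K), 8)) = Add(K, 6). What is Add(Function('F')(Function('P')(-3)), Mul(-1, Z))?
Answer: Rational(-76450104, 29) ≈ -2.6362e+6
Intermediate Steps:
Function('P')(K) = Add(Rational(-13, 2), Mul(Rational(1, 4), K)) (Function('P')(K) = Add(-8, Mul(Rational(1, 4), Add(K, 6))) = Add(-8, Mul(Rational(1, 4), Add(6, K))) = Add(-8, Add(Rational(3, 2), Mul(Rational(1, 4), K))) = Add(Rational(-13, 2), Mul(Rational(1, 4), K)))
Z = 2636216 (Z = Mul(-4132, -638) = 2636216)
Add(Function('F')(Function('P')(-3)), Mul(-1, Z)) = Add(Mul(-40, Pow(Add(Rational(-13, 2), Mul(Rational(1, 4), -3)), -1)), Mul(-1, 2636216)) = Add(Mul(-40, Pow(Add(Rational(-13, 2), Rational(-3, 4)), -1)), -2636216) = Add(Mul(-40, Pow(Rational(-29, 4), -1)), -2636216) = Add(Mul(-40, Rational(-4, 29)), -2636216) = Add(Rational(160, 29), -2636216) = Rational(-76450104, 29)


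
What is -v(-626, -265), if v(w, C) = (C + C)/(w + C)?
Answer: -530/891 ≈ -0.59484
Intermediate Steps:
v(w, C) = 2*C/(C + w) (v(w, C) = (2*C)/(C + w) = 2*C/(C + w))
-v(-626, -265) = -2*(-265)/(-265 - 626) = -2*(-265)/(-891) = -2*(-265)*(-1)/891 = -1*530/891 = -530/891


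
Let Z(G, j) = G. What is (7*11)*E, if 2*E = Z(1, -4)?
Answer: 77/2 ≈ 38.500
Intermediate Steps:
E = 1/2 (E = (1/2)*1 = 1/2 ≈ 0.50000)
(7*11)*E = (7*11)*(1/2) = 77*(1/2) = 77/2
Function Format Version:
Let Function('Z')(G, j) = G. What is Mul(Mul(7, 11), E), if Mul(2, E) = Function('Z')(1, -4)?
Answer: Rational(77, 2) ≈ 38.500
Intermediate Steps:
E = Rational(1, 2) (E = Mul(Rational(1, 2), 1) = Rational(1, 2) ≈ 0.50000)
Mul(Mul(7, 11), E) = Mul(Mul(7, 11), Rational(1, 2)) = Mul(77, Rational(1, 2)) = Rational(77, 2)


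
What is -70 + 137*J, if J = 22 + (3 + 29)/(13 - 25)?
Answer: 7736/3 ≈ 2578.7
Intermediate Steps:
J = 58/3 (J = 22 + 32/(-12) = 22 + 32*(-1/12) = 22 - 8/3 = 58/3 ≈ 19.333)
-70 + 137*J = -70 + 137*(58/3) = -70 + 7946/3 = 7736/3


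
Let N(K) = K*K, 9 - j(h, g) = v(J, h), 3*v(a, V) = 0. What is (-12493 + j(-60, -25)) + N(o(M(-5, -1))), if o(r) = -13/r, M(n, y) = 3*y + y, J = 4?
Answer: -199575/16 ≈ -12473.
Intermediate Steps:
M(n, y) = 4*y
v(a, V) = 0 (v(a, V) = (1/3)*0 = 0)
j(h, g) = 9 (j(h, g) = 9 - 1*0 = 9 + 0 = 9)
N(K) = K**2
(-12493 + j(-60, -25)) + N(o(M(-5, -1))) = (-12493 + 9) + (-13/(4*(-1)))**2 = -12484 + (-13/(-4))**2 = -12484 + (-13*(-1/4))**2 = -12484 + (13/4)**2 = -12484 + 169/16 = -199575/16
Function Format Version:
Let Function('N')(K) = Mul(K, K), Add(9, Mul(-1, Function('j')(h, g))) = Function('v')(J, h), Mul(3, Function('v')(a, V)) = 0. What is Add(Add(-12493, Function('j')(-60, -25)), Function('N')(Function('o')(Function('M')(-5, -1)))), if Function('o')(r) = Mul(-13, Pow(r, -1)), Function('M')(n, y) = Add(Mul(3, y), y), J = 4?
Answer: Rational(-199575, 16) ≈ -12473.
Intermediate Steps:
Function('M')(n, y) = Mul(4, y)
Function('v')(a, V) = 0 (Function('v')(a, V) = Mul(Rational(1, 3), 0) = 0)
Function('j')(h, g) = 9 (Function('j')(h, g) = Add(9, Mul(-1, 0)) = Add(9, 0) = 9)
Function('N')(K) = Pow(K, 2)
Add(Add(-12493, Function('j')(-60, -25)), Function('N')(Function('o')(Function('M')(-5, -1)))) = Add(Add(-12493, 9), Pow(Mul(-13, Pow(Mul(4, -1), -1)), 2)) = Add(-12484, Pow(Mul(-13, Pow(-4, -1)), 2)) = Add(-12484, Pow(Mul(-13, Rational(-1, 4)), 2)) = Add(-12484, Pow(Rational(13, 4), 2)) = Add(-12484, Rational(169, 16)) = Rational(-199575, 16)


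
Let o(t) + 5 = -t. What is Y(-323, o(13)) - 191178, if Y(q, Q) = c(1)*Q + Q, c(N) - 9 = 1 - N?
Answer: -191358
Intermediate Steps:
o(t) = -5 - t
c(N) = 10 - N (c(N) = 9 + (1 - N) = 10 - N)
Y(q, Q) = 10*Q (Y(q, Q) = (10 - 1*1)*Q + Q = (10 - 1)*Q + Q = 9*Q + Q = 10*Q)
Y(-323, o(13)) - 191178 = 10*(-5 - 1*13) - 191178 = 10*(-5 - 13) - 191178 = 10*(-18) - 191178 = -180 - 191178 = -191358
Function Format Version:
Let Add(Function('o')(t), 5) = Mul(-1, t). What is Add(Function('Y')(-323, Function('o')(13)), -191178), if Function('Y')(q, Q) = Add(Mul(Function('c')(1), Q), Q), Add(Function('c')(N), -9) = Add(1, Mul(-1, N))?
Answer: -191358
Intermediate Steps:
Function('o')(t) = Add(-5, Mul(-1, t))
Function('c')(N) = Add(10, Mul(-1, N)) (Function('c')(N) = Add(9, Add(1, Mul(-1, N))) = Add(10, Mul(-1, N)))
Function('Y')(q, Q) = Mul(10, Q) (Function('Y')(q, Q) = Add(Mul(Add(10, Mul(-1, 1)), Q), Q) = Add(Mul(Add(10, -1), Q), Q) = Add(Mul(9, Q), Q) = Mul(10, Q))
Add(Function('Y')(-323, Function('o')(13)), -191178) = Add(Mul(10, Add(-5, Mul(-1, 13))), -191178) = Add(Mul(10, Add(-5, -13)), -191178) = Add(Mul(10, -18), -191178) = Add(-180, -191178) = -191358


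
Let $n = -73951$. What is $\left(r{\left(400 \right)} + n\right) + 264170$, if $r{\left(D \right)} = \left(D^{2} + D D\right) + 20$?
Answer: $510239$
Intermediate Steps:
$r{\left(D \right)} = 20 + 2 D^{2}$ ($r{\left(D \right)} = \left(D^{2} + D^{2}\right) + 20 = 2 D^{2} + 20 = 20 + 2 D^{2}$)
$\left(r{\left(400 \right)} + n\right) + 264170 = \left(\left(20 + 2 \cdot 400^{2}\right) - 73951\right) + 264170 = \left(\left(20 + 2 \cdot 160000\right) - 73951\right) + 264170 = \left(\left(20 + 320000\right) - 73951\right) + 264170 = \left(320020 - 73951\right) + 264170 = 246069 + 264170 = 510239$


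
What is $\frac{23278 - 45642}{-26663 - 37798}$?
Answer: $\frac{22364}{64461} \approx 0.34694$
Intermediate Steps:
$\frac{23278 - 45642}{-26663 - 37798} = - \frac{22364}{-64461} = \left(-22364\right) \left(- \frac{1}{64461}\right) = \frac{22364}{64461}$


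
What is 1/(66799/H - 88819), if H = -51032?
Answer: -51032/4532678007 ≈ -1.1259e-5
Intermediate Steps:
1/(66799/H - 88819) = 1/(66799/(-51032) - 88819) = 1/(66799*(-1/51032) - 88819) = 1/(-66799/51032 - 88819) = 1/(-4532678007/51032) = -51032/4532678007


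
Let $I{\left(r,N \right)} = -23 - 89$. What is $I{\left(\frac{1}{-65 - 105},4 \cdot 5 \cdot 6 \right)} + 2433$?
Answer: $2321$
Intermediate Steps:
$I{\left(r,N \right)} = -112$ ($I{\left(r,N \right)} = -23 - 89 = -112$)
$I{\left(\frac{1}{-65 - 105},4 \cdot 5 \cdot 6 \right)} + 2433 = -112 + 2433 = 2321$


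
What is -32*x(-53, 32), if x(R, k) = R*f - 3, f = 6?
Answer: 10272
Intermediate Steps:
x(R, k) = -3 + 6*R (x(R, k) = R*6 - 3 = 6*R - 3 = -3 + 6*R)
-32*x(-53, 32) = -32*(-3 + 6*(-53)) = -32*(-3 - 318) = -32*(-321) = 10272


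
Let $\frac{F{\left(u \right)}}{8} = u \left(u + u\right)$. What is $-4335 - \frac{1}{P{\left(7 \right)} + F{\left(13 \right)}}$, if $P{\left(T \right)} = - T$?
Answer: $- \frac{11691496}{2697} \approx -4335.0$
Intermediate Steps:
$F{\left(u \right)} = 16 u^{2}$ ($F{\left(u \right)} = 8 u \left(u + u\right) = 8 u 2 u = 8 \cdot 2 u^{2} = 16 u^{2}$)
$-4335 - \frac{1}{P{\left(7 \right)} + F{\left(13 \right)}} = -4335 - \frac{1}{\left(-1\right) 7 + 16 \cdot 13^{2}} = -4335 - \frac{1}{-7 + 16 \cdot 169} = -4335 - \frac{1}{-7 + 2704} = -4335 - \frac{1}{2697} = - \frac{11691496}{2697}$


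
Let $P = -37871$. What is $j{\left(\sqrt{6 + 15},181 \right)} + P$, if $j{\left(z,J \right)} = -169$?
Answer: $-38040$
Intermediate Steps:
$j{\left(\sqrt{6 + 15},181 \right)} + P = -169 - 37871 = -38040$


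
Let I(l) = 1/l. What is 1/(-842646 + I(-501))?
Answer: -501/422165647 ≈ -1.1867e-6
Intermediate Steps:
1/(-842646 + I(-501)) = 1/(-842646 + 1/(-501)) = 1/(-842646 - 1/501) = 1/(-422165647/501) = -501/422165647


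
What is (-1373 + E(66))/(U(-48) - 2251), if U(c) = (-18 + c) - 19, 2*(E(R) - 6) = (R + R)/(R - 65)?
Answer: 1301/2336 ≈ 0.55694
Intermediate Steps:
E(R) = 6 + R/(-65 + R) (E(R) = 6 + ((R + R)/(R - 65))/2 = 6 + ((2*R)/(-65 + R))/2 = 6 + (2*R/(-65 + R))/2 = 6 + R/(-65 + R))
U(c) = -37 + c
(-1373 + E(66))/(U(-48) - 2251) = (-1373 + (-390 + 7*66)/(-65 + 66))/((-37 - 48) - 2251) = (-1373 + (-390 + 462)/1)/(-85 - 2251) = (-1373 + 1*72)/(-2336) = (-1373 + 72)*(-1/2336) = -1301*(-1/2336) = 1301/2336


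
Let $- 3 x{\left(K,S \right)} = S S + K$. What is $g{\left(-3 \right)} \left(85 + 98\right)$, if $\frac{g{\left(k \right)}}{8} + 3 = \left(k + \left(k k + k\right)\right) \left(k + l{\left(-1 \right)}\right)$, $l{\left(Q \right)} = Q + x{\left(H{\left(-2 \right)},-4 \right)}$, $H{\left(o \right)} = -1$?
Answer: $-43920$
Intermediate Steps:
$x{\left(K,S \right)} = - \frac{K}{3} - \frac{S^{2}}{3}$ ($x{\left(K,S \right)} = - \frac{S S + K}{3} = - \frac{S^{2} + K}{3} = - \frac{K + S^{2}}{3} = - \frac{K}{3} - \frac{S^{2}}{3}$)
$l{\left(Q \right)} = -5 + Q$ ($l{\left(Q \right)} = Q - \left(- \frac{1}{3} + \frac{\left(-4\right)^{2}}{3}\right) = Q + \left(\frac{1}{3} - \frac{16}{3}\right) = Q - 5 = -5 + Q$)
$g{\left(k \right)} = -24 + 8 \left(-6 + k\right) \left(k^{2} + 2 k\right)$ ($g{\left(k \right)} = -24 + 8 \left(k + \left(k k + k\right)\right) \left(k - 6\right) = -24 + 8 \left(k + \left(k^{2} + k\right)\right) \left(k - 6\right) = -24 + 8 \left(k + \left(k + k^{2}\right)\right) \left(-6 + k\right) = -24 + 8 \left(k^{2} + 2 k\right) \left(-6 + k\right) = -24 + 8 \left(-6 + k\right) \left(k^{2} + 2 k\right)$)
$g{\left(-3 \right)} \left(85 + 98\right) = \left(-24 - -288 - 32 \left(-3\right)^{2} + 8 \left(-3\right)^{3}\right) \left(85 + 98\right) = \left(-24 + 288 - 288 + 8 \left(-27\right)\right) 183 = \left(-24 + 288 - 288 - 216\right) 183 = \left(-240\right) 183 = -43920$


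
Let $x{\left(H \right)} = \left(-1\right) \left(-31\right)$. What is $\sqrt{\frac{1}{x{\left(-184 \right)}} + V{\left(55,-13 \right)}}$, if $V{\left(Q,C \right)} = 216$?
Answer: $\frac{\sqrt{207607}}{31} \approx 14.698$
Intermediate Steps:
$x{\left(H \right)} = 31$
$\sqrt{\frac{1}{x{\left(-184 \right)}} + V{\left(55,-13 \right)}} = \sqrt{\frac{1}{31} + 216} = \sqrt{\frac{6697}{31}} = \frac{\sqrt{207607}}{31}$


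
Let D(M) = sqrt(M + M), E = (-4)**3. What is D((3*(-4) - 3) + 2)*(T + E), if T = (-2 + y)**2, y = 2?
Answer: -64*I*sqrt(26) ≈ -326.34*I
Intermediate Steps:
E = -64
D(M) = sqrt(2)*sqrt(M) (D(M) = sqrt(2*M) = sqrt(2)*sqrt(M))
T = 0 (T = (-2 + 2)**2 = 0**2 = 0)
D((3*(-4) - 3) + 2)*(T + E) = (sqrt(2)*sqrt((3*(-4) - 3) + 2))*(0 - 64) = (sqrt(2)*sqrt((-12 - 3) + 2))*(-64) = (sqrt(2)*sqrt(-15 + 2))*(-64) = (sqrt(2)*sqrt(-13))*(-64) = (sqrt(2)*(I*sqrt(13)))*(-64) = (I*sqrt(26))*(-64) = -64*I*sqrt(26)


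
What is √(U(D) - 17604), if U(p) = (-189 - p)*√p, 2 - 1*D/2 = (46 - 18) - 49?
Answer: √(-17604 - 235*√46) ≈ 138.56*I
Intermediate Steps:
D = 46 (D = 4 - 2*((46 - 18) - 49) = 4 - 2*(28 - 49) = 4 - 2*(-21) = 4 + 42 = 46)
U(p) = √p*(-189 - p)
√(U(D) - 17604) = √(√46*(-189 - 1*46) - 17604) = √(√46*(-189 - 46) - 17604) = √(√46*(-235) - 17604) = √(-235*√46 - 17604) = √(-17604 - 235*√46)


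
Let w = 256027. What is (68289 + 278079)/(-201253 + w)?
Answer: 57728/9129 ≈ 6.3236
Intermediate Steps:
(68289 + 278079)/(-201253 + w) = (68289 + 278079)/(-201253 + 256027) = 346368/54774 = 346368*(1/54774) = 57728/9129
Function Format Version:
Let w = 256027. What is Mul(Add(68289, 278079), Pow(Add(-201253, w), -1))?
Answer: Rational(57728, 9129) ≈ 6.3236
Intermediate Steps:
Mul(Add(68289, 278079), Pow(Add(-201253, w), -1)) = Mul(Add(68289, 278079), Pow(Add(-201253, 256027), -1)) = Mul(346368, Pow(54774, -1)) = Mul(346368, Rational(1, 54774)) = Rational(57728, 9129)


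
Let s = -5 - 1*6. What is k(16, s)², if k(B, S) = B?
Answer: 256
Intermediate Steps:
s = -11 (s = -5 - 6 = -11)
k(16, s)² = 16² = 256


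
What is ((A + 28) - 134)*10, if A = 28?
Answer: -780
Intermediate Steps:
((A + 28) - 134)*10 = ((28 + 28) - 134)*10 = (56 - 134)*10 = -78*10 = -780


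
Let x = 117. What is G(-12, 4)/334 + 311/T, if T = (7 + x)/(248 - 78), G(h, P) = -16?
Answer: 4414149/10354 ≈ 426.32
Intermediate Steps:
T = 62/85 (T = (7 + 117)/(248 - 78) = 124/170 = 124*(1/170) = 62/85 ≈ 0.72941)
G(-12, 4)/334 + 311/T = -16/334 + 311/(62/85) = -16*1/334 + 311*(85/62) = -8/167 + 26435/62 = 4414149/10354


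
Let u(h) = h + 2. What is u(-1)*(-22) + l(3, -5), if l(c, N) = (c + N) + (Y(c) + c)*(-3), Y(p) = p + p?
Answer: -51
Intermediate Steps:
Y(p) = 2*p
u(h) = 2 + h
l(c, N) = N - 8*c (l(c, N) = (c + N) + (2*c + c)*(-3) = (N + c) + (3*c)*(-3) = (N + c) - 9*c = N - 8*c)
u(-1)*(-22) + l(3, -5) = (2 - 1)*(-22) + (-5 - 8*3) = 1*(-22) + (-5 - 24) = -22 - 29 = -51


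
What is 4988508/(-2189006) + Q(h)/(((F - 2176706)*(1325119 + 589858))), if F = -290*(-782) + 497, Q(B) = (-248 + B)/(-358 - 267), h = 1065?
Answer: -5819580490945998154799/2553688720588539311875 ≈ -2.2789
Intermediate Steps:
Q(B) = 248/625 - B/625 (Q(B) = (-248 + B)/(-625) = (-248 + B)*(-1/625) = 248/625 - B/625)
F = 227277 (F = 226780 + 497 = 227277)
4988508/(-2189006) + Q(h)/(((F - 2176706)*(1325119 + 589858))) = 4988508/(-2189006) + (248/625 - 1/625*1065)/(((227277 - 2176706)*(1325119 + 589858))) = 4988508*(-1/2189006) + (248/625 - 213/125)/((-1949429*1914977)) = -2494254/1094503 - 817/625/(-3733111698133) = -2494254/1094503 - 817/625*(-1/3733111698133) = -2494254/1094503 + 817/2333194811333125 = -5819580490945998154799/2553688720588539311875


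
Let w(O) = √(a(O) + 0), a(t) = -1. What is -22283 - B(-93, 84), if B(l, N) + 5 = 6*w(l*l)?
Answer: -22278 - 6*I ≈ -22278.0 - 6.0*I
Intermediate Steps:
w(O) = I (w(O) = √(-1 + 0) = √(-1) = I)
B(l, N) = -5 + 6*I
-22283 - B(-93, 84) = -22283 - (-5 + 6*I) = -22283 + (5 - 6*I) = -22278 - 6*I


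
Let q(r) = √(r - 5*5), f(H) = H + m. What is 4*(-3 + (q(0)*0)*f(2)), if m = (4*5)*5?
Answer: -12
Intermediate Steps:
m = 100 (m = 20*5 = 100)
f(H) = 100 + H (f(H) = H + 100 = 100 + H)
q(r) = √(-25 + r) (q(r) = √(r - 25) = √(-25 + r))
4*(-3 + (q(0)*0)*f(2)) = 4*(-3 + (√(-25 + 0)*0)*(100 + 2)) = 4*(-3 + (√(-25)*0)*102) = 4*(-3 + ((5*I)*0)*102) = 4*(-3 + 0*102) = 4*(-3 + 0) = 4*(-3) = -12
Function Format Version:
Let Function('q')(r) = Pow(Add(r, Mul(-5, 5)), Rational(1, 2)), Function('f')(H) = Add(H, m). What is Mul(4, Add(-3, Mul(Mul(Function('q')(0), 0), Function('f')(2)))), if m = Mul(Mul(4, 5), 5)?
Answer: -12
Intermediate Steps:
m = 100 (m = Mul(20, 5) = 100)
Function('f')(H) = Add(100, H) (Function('f')(H) = Add(H, 100) = Add(100, H))
Function('q')(r) = Pow(Add(-25, r), Rational(1, 2)) (Function('q')(r) = Pow(Add(r, -25), Rational(1, 2)) = Pow(Add(-25, r), Rational(1, 2)))
Mul(4, Add(-3, Mul(Mul(Function('q')(0), 0), Function('f')(2)))) = Mul(4, Add(-3, Mul(Mul(Pow(Add(-25, 0), Rational(1, 2)), 0), Add(100, 2)))) = Mul(4, Add(-3, Mul(Mul(Pow(-25, Rational(1, 2)), 0), 102))) = Mul(4, Add(-3, Mul(Mul(Mul(5, I), 0), 102))) = Mul(4, Add(-3, Mul(0, 102))) = Mul(4, Add(-3, 0)) = Mul(4, -3) = -12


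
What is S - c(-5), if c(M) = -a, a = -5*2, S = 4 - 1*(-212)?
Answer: 206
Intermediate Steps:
S = 216 (S = 4 + 212 = 216)
a = -10
c(M) = 10 (c(M) = -1*(-10) = 10)
S - c(-5) = 216 - 1*10 = 216 - 10 = 206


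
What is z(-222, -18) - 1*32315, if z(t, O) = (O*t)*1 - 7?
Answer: -28326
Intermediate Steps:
z(t, O) = -7 + O*t (z(t, O) = O*t - 7 = -7 + O*t)
z(-222, -18) - 1*32315 = (-7 - 18*(-222)) - 1*32315 = (-7 + 3996) - 32315 = 3989 - 32315 = -28326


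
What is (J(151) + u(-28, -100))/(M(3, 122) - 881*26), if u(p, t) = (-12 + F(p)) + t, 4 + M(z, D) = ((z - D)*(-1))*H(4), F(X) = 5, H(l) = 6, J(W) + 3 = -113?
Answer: 223/22196 ≈ 0.010047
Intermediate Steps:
J(W) = -116 (J(W) = -3 - 113 = -116)
M(z, D) = -4 - 6*z + 6*D (M(z, D) = -4 + ((z - D)*(-1))*6 = -4 + (D - z)*6 = -4 + (-6*z + 6*D) = -4 - 6*z + 6*D)
u(p, t) = -7 + t (u(p, t) = (-12 + 5) + t = -7 + t)
(J(151) + u(-28, -100))/(M(3, 122) - 881*26) = (-116 + (-7 - 100))/((-4 - 6*3 + 6*122) - 881*26) = (-116 - 107)/((-4 - 18 + 732) - 22906) = -223/(710 - 22906) = -223/(-22196) = -223*(-1/22196) = 223/22196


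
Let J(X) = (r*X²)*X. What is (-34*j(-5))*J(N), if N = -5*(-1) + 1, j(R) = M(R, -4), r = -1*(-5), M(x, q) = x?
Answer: 183600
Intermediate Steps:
r = 5
j(R) = R
N = 6 (N = 5 + 1 = 6)
J(X) = 5*X³ (J(X) = (5*X²)*X = 5*X³)
(-34*j(-5))*J(N) = (-34*(-5))*(5*6³) = 170*(5*216) = 170*1080 = 183600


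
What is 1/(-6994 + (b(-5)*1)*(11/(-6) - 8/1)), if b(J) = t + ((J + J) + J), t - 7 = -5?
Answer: -6/41197 ≈ -0.00014564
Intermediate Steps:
t = 2 (t = 7 - 5 = 2)
b(J) = 2 + 3*J (b(J) = 2 + ((J + J) + J) = 2 + (2*J + J) = 2 + 3*J)
1/(-6994 + (b(-5)*1)*(11/(-6) - 8/1)) = 1/(-6994 + ((2 + 3*(-5))*1)*(11/(-6) - 8/1)) = 1/(-6994 + ((2 - 15)*1)*(11*(-⅙) - 8*1)) = 1/(-6994 + (-13*1)*(-11/6 - 8)) = 1/(-6994 - 13*(-59/6)) = 1/(-6994 + 767/6) = 1/(-41197/6) = -6/41197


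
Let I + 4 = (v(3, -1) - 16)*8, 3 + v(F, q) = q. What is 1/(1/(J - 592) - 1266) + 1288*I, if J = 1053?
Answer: -123280276461/583625 ≈ -2.1123e+5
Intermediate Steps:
v(F, q) = -3 + q
I = -164 (I = -4 + ((-3 - 1) - 16)*8 = -4 + (-4 - 16)*8 = -4 - 20*8 = -4 - 160 = -164)
1/(1/(J - 592) - 1266) + 1288*I = 1/(1/(1053 - 592) - 1266) + 1288*(-164) = 1/(1/461 - 1266) - 211232 = 1/(-583625/461) - 211232 = -461/583625 - 211232 = -123280276461/583625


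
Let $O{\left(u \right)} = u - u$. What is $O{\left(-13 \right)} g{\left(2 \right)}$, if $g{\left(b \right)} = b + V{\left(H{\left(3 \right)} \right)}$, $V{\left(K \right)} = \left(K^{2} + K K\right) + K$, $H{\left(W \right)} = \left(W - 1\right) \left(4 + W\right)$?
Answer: $0$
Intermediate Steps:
$H{\left(W \right)} = \left(-1 + W\right) \left(4 + W\right)$
$O{\left(u \right)} = 0$
$V{\left(K \right)} = K + 2 K^{2}$ ($V{\left(K \right)} = \left(K^{2} + K^{2}\right) + K = 2 K^{2} + K = K + 2 K^{2}$)
$g{\left(b \right)} = 406 + b$ ($g{\left(b \right)} = b + \left(-4 + 3^{2} + 3 \cdot 3\right) \left(1 + 2 \left(-4 + 3^{2} + 3 \cdot 3\right)\right) = b + \left(-4 + 9 + 9\right) \left(1 + 2 \left(-4 + 9 + 9\right)\right) = b + 14 \left(1 + 2 \cdot 14\right) = b + 14 \left(1 + 28\right) = b + 14 \cdot 29 = b + 406 = 406 + b$)
$O{\left(-13 \right)} g{\left(2 \right)} = 0 \left(406 + 2\right) = 0 \cdot 408 = 0$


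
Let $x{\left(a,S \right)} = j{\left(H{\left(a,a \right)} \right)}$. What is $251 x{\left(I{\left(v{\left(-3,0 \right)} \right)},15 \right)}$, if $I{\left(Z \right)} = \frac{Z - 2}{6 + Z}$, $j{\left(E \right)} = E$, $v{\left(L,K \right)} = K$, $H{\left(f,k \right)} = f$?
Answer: $- \frac{251}{3} \approx -83.667$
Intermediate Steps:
$I{\left(Z \right)} = \frac{-2 + Z}{6 + Z}$
$x{\left(a,S \right)} = a$
$251 x{\left(I{\left(v{\left(-3,0 \right)} \right)},15 \right)} = 251 \frac{-2 + 0}{6 + 0} = 251 \cdot \frac{1}{6} \left(-2\right) = 251 \left(- \frac{1}{3}\right) = - \frac{251}{3}$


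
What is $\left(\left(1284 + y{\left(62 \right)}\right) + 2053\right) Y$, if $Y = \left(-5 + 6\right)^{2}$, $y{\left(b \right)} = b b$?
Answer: $7181$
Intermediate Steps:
$y{\left(b \right)} = b^{2}$
$Y = 1$ ($Y = 1^{2} = 1$)
$\left(\left(1284 + y{\left(62 \right)}\right) + 2053\right) Y = \left(\left(1284 + 62^{2}\right) + 2053\right) 1 = \left(\left(1284 + 3844\right) + 2053\right) 1 = \left(5128 + 2053\right) 1 = 7181 \cdot 1 = 7181$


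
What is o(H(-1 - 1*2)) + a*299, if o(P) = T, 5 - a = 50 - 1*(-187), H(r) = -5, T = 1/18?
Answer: -1248623/18 ≈ -69368.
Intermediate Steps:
T = 1/18 ≈ 0.055556
a = -232 (a = 5 - (50 - 1*(-187)) = 5 - (50 + 187) = 5 - 1*237 = 5 - 237 = -232)
o(P) = 1/18
o(H(-1 - 1*2)) + a*299 = 1/18 - 232*299 = 1/18 - 69368 = -1248623/18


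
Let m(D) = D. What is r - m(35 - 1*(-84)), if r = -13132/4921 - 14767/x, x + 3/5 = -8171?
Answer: -3442801309/28723174 ≈ -119.86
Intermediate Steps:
x = -40858/5 (x = -3/5 - 8171 = -40858/5 ≈ -8171.6)
r = -24743603/28723174 (r = -13132/4921 - 14767/(-40858/5) = -13132*1/4921 - 14767*(-5/40858) = -1876/703 + 73835/40858 = -24743603/28723174 ≈ -0.86145)
r - m(35 - 1*(-84)) = -24743603/28723174 - (35 - 1*(-84)) = -24743603/28723174 - (35 + 84) = -24743603/28723174 - 1*119 = -24743603/28723174 - 119 = -3442801309/28723174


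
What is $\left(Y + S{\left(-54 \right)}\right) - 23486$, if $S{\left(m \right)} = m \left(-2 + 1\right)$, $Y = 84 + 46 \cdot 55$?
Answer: $-20818$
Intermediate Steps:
$Y = 2614$ ($Y = 84 + 2530 = 2614$)
$S{\left(m \right)} = - m$ ($S{\left(m \right)} = m \left(-1\right) = - m$)
$\left(Y + S{\left(-54 \right)}\right) - 23486 = \left(2614 - -54\right) - 23486 = \left(2614 + 54\right) - 23486 = 2668 - 23486 = -20818$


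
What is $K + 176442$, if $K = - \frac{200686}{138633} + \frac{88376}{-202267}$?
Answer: $\frac{4947536283357692}{28040881011} \approx 1.7644 \cdot 10^{5}$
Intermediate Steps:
$K = - \frac{52843985170}{28040881011}$ ($K = \left(-200686\right) \frac{1}{138633} + 88376 \left(- \frac{1}{202267}\right) = - \frac{200686}{138633} - \frac{88376}{202267} = - \frac{52843985170}{28040881011} \approx -1.8845$)
$K + 176442 = - \frac{52843985170}{28040881011} + 176442 = \frac{4947536283357692}{28040881011}$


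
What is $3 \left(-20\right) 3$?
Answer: $-180$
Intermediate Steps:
$3 \left(-20\right) 3 = \left(-60\right) 3 = -180$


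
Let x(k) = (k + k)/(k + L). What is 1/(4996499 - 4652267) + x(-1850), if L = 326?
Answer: 106138327/43717464 ≈ 2.4278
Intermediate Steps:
x(k) = 2*k/(326 + k) (x(k) = (k + k)/(k + 326) = (2*k)/(326 + k) = 2*k/(326 + k))
1/(4996499 - 4652267) + x(-1850) = 1/(4996499 - 4652267) + 2*(-1850)/(326 - 1850) = 1/344232 + 2*(-1850)/(-1524) = 1/344232 + 2*(-1850)*(-1/1524) = 1/344232 + 925/381 = 106138327/43717464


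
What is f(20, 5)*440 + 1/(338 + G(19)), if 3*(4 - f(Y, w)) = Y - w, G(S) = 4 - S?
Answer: -142119/323 ≈ -440.00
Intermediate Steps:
f(Y, w) = 4 - Y/3 + w/3 (f(Y, w) = 4 - (Y - w)/3 = 4 + (-Y/3 + w/3) = 4 - Y/3 + w/3)
f(20, 5)*440 + 1/(338 + G(19)) = (4 - ⅓*20 + (⅓)*5)*440 + 1/(338 + (4 - 1*19)) = (4 - 20/3 + 5/3)*440 + 1/(338 + (4 - 19)) = -1*440 + 1/(338 - 15) = -440 + 1/323 = -142119/323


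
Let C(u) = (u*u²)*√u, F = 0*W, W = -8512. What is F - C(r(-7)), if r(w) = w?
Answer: 343*I*√7 ≈ 907.49*I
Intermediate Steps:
F = 0 (F = 0*(-8512) = 0)
C(u) = u^(7/2) (C(u) = u³*√u = u^(7/2))
F - C(r(-7)) = 0 - (-7)^(7/2) = 0 - (-343)*I*√7 = 0 + 343*I*√7 = 343*I*√7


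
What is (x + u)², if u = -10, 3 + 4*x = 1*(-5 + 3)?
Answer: 2025/16 ≈ 126.56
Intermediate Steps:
x = -5/4 (x = -¾ + (1*(-5 + 3))/4 = -¾ + (1*(-2))/4 = -¾ + (¼)*(-2) = -¾ - ½ = -5/4 ≈ -1.2500)
(x + u)² = (-5/4 - 10)² = (-45/4)² = 2025/16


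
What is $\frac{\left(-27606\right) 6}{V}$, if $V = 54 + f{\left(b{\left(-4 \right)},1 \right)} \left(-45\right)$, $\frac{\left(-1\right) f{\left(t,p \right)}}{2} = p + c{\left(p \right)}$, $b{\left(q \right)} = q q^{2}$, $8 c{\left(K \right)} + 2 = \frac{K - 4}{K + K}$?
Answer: $- \frac{147232}{93} \approx -1583.1$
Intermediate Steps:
$c{\left(K \right)} = - \frac{1}{4} + \frac{-4 + K}{16 K}$ ($c{\left(K \right)} = - \frac{1}{4} + \frac{\left(K - 4\right) \frac{1}{K + K}}{8} = - \frac{1}{4} + \frac{\left(-4 + K\right) \frac{1}{2 K}}{8} = - \frac{1}{4} + \frac{\frac{1}{2} \frac{1}{K} \left(-4 + K\right)}{8} = - \frac{1}{4} + \frac{-4 + K}{16 K}$)
$b{\left(q \right)} = q^{3}$
$f{\left(t,p \right)} = - 2 p - \frac{-4 - 3 p}{8 p}$ ($f{\left(t,p \right)} = - 2 \left(p + \frac{-4 - 3 p}{16 p}\right) = - 2 p - \frac{-4 - 3 p}{8 p}$)
$V = \frac{837}{8}$ ($V = 54 + \left(\frac{3}{8} + \frac{1}{2 \cdot 1} - 2\right) \left(-45\right) = 54 + \left(\frac{3}{8} + \frac{1}{2} \cdot 1 - 2\right) \left(-45\right) = 54 + \left(\frac{3}{8} + \frac{1}{2} - 2\right) \left(-45\right) = 54 - - \frac{405}{8} = 54 + \frac{405}{8} = \frac{837}{8} \approx 104.63$)
$\frac{\left(-27606\right) 6}{V} = \frac{\left(-27606\right) 6}{\frac{837}{8}} = \left(-165636\right) \frac{8}{837} = - \frac{147232}{93}$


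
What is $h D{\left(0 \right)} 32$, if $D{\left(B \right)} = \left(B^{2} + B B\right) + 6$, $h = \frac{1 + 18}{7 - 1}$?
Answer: $608$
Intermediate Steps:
$h = \frac{19}{6} \approx 3.1667$
$D{\left(B \right)} = 6 + 2 B^{2}$ ($D{\left(B \right)} = \left(B^{2} + B^{2}\right) + 6 = 2 B^{2} + 6 = 6 + 2 B^{2}$)
$h D{\left(0 \right)} 32 = \frac{19 \left(6 + 2 \cdot 0^{2}\right)}{6} \cdot 32 = \frac{19 \left(6 + 2 \cdot 0\right)}{6} \cdot 32 = \frac{19 \left(6 + 0\right)}{6} \cdot 32 = \frac{19}{6} \cdot 6 \cdot 32 = 19 \cdot 32 = 608$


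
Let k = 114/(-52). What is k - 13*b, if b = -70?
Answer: 23603/26 ≈ 907.81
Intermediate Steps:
k = -57/26 (k = 114*(-1/52) = -57/26 ≈ -2.1923)
k - 13*b = -57/26 - 13*(-70) = -57/26 + 910 = 23603/26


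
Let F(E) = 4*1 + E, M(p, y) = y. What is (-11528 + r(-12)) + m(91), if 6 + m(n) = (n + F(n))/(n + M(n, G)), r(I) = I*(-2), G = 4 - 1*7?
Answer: -506347/44 ≈ -11508.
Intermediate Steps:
G = -3 (G = 4 - 7 = -3)
r(I) = -2*I
F(E) = 4 + E
m(n) = -6 + (4 + 2*n)/(-3 + n) (m(n) = -6 + (n + (4 + n))/(n - 3) = -6 + (4 + 2*n)/(-3 + n))
(-11528 + r(-12)) + m(91) = (-11528 - 2*(-12)) + 2*(11 - 2*91)/(-3 + 91) = (-11528 + 24) + 2*(11 - 182)/88 = -11504 + 2*(1/88)*(-171) = -11504 - 171/44 = -506347/44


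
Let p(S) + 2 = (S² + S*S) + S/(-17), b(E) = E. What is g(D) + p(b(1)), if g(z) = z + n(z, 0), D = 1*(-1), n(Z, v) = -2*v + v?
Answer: -18/17 ≈ -1.0588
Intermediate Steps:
n(Z, v) = -v
D = -1
p(S) = -2 + 2*S² - S/17 (p(S) = -2 + ((S² + S*S) + S/(-17)) = -2 + ((S² + S²) + S*(-1/17)) = -2 + (2*S² - S/17) = -2 + 2*S² - S/17)
g(z) = z (g(z) = z - 1*0 = z + 0 = z)
g(D) + p(b(1)) = -1 + (-2 + 2*1² - 1/17*1) = -1 + (-2 + 2*1 - 1/17) = -1 + (-2 + 2 - 1/17) = -1 - 1/17 = -18/17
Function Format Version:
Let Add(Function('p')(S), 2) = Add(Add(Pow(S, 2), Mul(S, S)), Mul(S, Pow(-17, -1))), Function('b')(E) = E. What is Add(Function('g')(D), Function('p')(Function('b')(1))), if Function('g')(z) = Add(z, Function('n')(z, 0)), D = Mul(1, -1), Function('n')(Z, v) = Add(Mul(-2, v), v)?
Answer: Rational(-18, 17) ≈ -1.0588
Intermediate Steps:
Function('n')(Z, v) = Mul(-1, v)
D = -1
Function('p')(S) = Add(-2, Mul(2, Pow(S, 2)), Mul(Rational(-1, 17), S)) (Function('p')(S) = Add(-2, Add(Add(Pow(S, 2), Mul(S, S)), Mul(S, Pow(-17, -1)))) = Add(-2, Add(Add(Pow(S, 2), Pow(S, 2)), Mul(S, Rational(-1, 17)))) = Add(-2, Add(Mul(2, Pow(S, 2)), Mul(Rational(-1, 17), S))) = Add(-2, Mul(2, Pow(S, 2)), Mul(Rational(-1, 17), S)))
Function('g')(z) = z (Function('g')(z) = Add(z, Mul(-1, 0)) = Add(z, 0) = z)
Add(Function('g')(D), Function('p')(Function('b')(1))) = Add(-1, Add(-2, Mul(2, Pow(1, 2)), Mul(Rational(-1, 17), 1))) = Add(-1, Add(-2, Mul(2, 1), Rational(-1, 17))) = Add(-1, Add(-2, 2, Rational(-1, 17))) = Add(-1, Rational(-1, 17)) = Rational(-18, 17)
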